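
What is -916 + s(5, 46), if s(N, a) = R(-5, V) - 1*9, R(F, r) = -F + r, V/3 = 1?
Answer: -917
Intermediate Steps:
V = 3 (V = 3*1 = 3)
R(F, r) = r - F
s(N, a) = -1 (s(N, a) = (3 - 1*(-5)) - 1*9 = (3 + 5) - 9 = 8 - 9 = -1)
-916 + s(5, 46) = -916 - 1 = -917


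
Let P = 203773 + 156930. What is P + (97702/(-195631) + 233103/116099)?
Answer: 8192524040027202/22712563469 ≈ 3.6070e+5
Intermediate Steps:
P = 360703
P + (97702/(-195631) + 233103/116099) = 360703 + (97702/(-195631) + 233103/116099) = 360703 + (97702*(-1/195631) + 233103*(1/116099)) = 360703 + (-97702/195631 + 233103/116099) = 360703 + 34259068495/22712563469 = 8192524040027202/22712563469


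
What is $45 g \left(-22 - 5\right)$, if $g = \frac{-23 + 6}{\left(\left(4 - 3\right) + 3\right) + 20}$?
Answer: $\frac{6885}{8} \approx 860.63$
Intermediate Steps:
$g = - \frac{17}{24}$ ($g = - \frac{17}{\left(1 + 3\right) + 20} = - \frac{17}{4 + 20} = - \frac{17}{24} \approx -0.70833$)
$45 g \left(-22 - 5\right) = 45 \left(- \frac{17}{24}\right) \left(-22 - 5\right) = - \frac{255 \left(-22 - 5\right)}{8} = \left(- \frac{255}{8}\right) \left(-27\right) = \frac{6885}{8}$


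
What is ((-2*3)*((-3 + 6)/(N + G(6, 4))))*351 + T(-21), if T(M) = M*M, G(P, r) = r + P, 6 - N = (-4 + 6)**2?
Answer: -171/2 ≈ -85.500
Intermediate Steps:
N = 2 (N = 6 - (-4 + 6)**2 = 6 - 1*2**2 = 6 - 1*4 = 6 - 4 = 2)
G(P, r) = P + r
T(M) = M**2
((-2*3)*((-3 + 6)/(N + G(6, 4))))*351 + T(-21) = ((-2*3)*((-3 + 6)/(2 + (6 + 4))))*351 + (-21)**2 = -18/(2 + 10)*351 + 441 = -18/12*351 + 441 = -6*1/4*351 + 441 = -3/2*351 + 441 = -1053/2 + 441 = -171/2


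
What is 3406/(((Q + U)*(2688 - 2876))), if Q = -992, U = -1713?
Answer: 1703/254270 ≈ 0.0066976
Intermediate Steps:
3406/(((Q + U)*(2688 - 2876))) = 3406/(((-992 - 1713)*(2688 - 2876))) = 3406/((-2705*(-188))) = 3406/508540 = 3406*(1/508540) = 1703/254270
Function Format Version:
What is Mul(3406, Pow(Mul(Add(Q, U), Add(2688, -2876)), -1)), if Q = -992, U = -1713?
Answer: Rational(1703, 254270) ≈ 0.0066976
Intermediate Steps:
Mul(3406, Pow(Mul(Add(Q, U), Add(2688, -2876)), -1)) = Mul(3406, Pow(Mul(Add(-992, -1713), Add(2688, -2876)), -1)) = Mul(3406, Pow(Mul(-2705, -188), -1)) = Mul(3406, Pow(508540, -1)) = Mul(3406, Rational(1, 508540)) = Rational(1703, 254270)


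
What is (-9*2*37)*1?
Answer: -666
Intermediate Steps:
(-9*2*37)*1 = -18*37*1 = -666*1 = -666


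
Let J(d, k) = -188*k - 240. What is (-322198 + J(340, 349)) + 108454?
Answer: -279596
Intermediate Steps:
J(d, k) = -240 - 188*k
(-322198 + J(340, 349)) + 108454 = (-322198 + (-240 - 188*349)) + 108454 = (-322198 + (-240 - 65612)) + 108454 = (-322198 - 65852) + 108454 = -388050 + 108454 = -279596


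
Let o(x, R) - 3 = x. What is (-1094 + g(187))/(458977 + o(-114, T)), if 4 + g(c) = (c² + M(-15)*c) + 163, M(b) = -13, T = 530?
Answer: 31603/458866 ≈ 0.068872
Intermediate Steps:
o(x, R) = 3 + x
g(c) = 159 + c² - 13*c (g(c) = -4 + ((c² - 13*c) + 163) = -4 + (163 + c² - 13*c) = 159 + c² - 13*c)
(-1094 + g(187))/(458977 + o(-114, T)) = (-1094 + (159 + 187² - 13*187))/(458977 + (3 - 114)) = (-1094 + (159 + 34969 - 2431))/(458977 - 111) = (-1094 + 32697)/458866 = 31603*(1/458866) = 31603/458866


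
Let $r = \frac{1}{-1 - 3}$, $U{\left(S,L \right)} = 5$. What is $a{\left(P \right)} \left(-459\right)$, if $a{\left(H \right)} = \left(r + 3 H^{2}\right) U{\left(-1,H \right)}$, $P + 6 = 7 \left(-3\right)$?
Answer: $- \frac{20074365}{4} \approx -5.0186 \cdot 10^{6}$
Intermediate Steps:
$r = - \frac{1}{4}$ ($r = \frac{1}{-4} = - \frac{1}{4} \approx -0.25$)
$P = -27$ ($P = -6 + 7 \left(-3\right) = -6 - 21 = -27$)
$a{\left(H \right)} = - \frac{5}{4} + 15 H^{2}$ ($a{\left(H \right)} = \left(- \frac{1}{4} + 3 H^{2}\right) 5 = - \frac{5}{4} + 15 H^{2}$)
$a{\left(P \right)} \left(-459\right) = \left(- \frac{5}{4} + 15 \left(-27\right)^{2}\right) \left(-459\right) = \left(- \frac{5}{4} + 15 \cdot 729\right) \left(-459\right) = \left(- \frac{5}{4} + 10935\right) \left(-459\right) = \frac{43735}{4} \left(-459\right) = - \frac{20074365}{4}$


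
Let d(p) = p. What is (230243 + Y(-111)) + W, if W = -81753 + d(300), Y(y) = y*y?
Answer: 161111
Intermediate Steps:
Y(y) = y²
W = -81453 (W = -81753 + 300 = -81453)
(230243 + Y(-111)) + W = (230243 + (-111)²) - 81453 = (230243 + 12321) - 81453 = 242564 - 81453 = 161111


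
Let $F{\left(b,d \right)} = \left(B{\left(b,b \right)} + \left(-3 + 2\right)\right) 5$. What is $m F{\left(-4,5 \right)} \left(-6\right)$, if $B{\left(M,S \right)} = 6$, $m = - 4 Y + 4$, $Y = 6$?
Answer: $3000$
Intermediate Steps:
$m = -20$ ($m = \left(-4\right) 6 + 4 = -24 + 4 = -20$)
$F{\left(b,d \right)} = 25$ ($F{\left(b,d \right)} = \left(6 + \left(-3 + 2\right)\right) 5 = \left(6 - 1\right) 5 = 5 \cdot 5 = 25$)
$m F{\left(-4,5 \right)} \left(-6\right) = \left(-20\right) 25 \left(-6\right) = \left(-500\right) \left(-6\right) = 3000$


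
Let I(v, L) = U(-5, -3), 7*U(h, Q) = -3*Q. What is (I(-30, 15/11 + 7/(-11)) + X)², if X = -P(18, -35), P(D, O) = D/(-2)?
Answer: 5184/49 ≈ 105.80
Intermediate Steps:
P(D, O) = -D/2 (P(D, O) = D*(-½) = -D/2)
U(h, Q) = -3*Q/7 (U(h, Q) = (-3*Q)/7 = -3*Q/7)
I(v, L) = 9/7 (I(v, L) = -3/7*(-3) = 9/7)
X = 9 (X = -(-1)*18/2 = -1*(-9) = 9)
(I(-30, 15/11 + 7/(-11)) + X)² = (9/7 + 9)² = (72/7)² = 5184/49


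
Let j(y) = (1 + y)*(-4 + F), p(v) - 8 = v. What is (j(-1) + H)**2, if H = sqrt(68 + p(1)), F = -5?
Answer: 77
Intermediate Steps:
p(v) = 8 + v
j(y) = -9 - 9*y (j(y) = (1 + y)*(-4 - 5) = (1 + y)*(-9) = -9 - 9*y)
H = sqrt(77) (H = sqrt(68 + (8 + 1)) = sqrt(68 + 9) = sqrt(77) ≈ 8.7750)
(j(-1) + H)**2 = ((-9 - 9*(-1)) + sqrt(77))**2 = ((-9 + 9) + sqrt(77))**2 = (0 + sqrt(77))**2 = (sqrt(77))**2 = 77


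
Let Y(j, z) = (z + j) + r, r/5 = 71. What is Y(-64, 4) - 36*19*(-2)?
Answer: 1663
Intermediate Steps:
r = 355 (r = 5*71 = 355)
Y(j, z) = 355 + j + z (Y(j, z) = (z + j) + 355 = (j + z) + 355 = 355 + j + z)
Y(-64, 4) - 36*19*(-2) = (355 - 64 + 4) - 36*19*(-2) = 295 - 684*(-2) = 295 + 1368 = 1663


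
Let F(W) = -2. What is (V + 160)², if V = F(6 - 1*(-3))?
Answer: 24964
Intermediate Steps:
V = -2
(V + 160)² = (-2 + 160)² = 158² = 24964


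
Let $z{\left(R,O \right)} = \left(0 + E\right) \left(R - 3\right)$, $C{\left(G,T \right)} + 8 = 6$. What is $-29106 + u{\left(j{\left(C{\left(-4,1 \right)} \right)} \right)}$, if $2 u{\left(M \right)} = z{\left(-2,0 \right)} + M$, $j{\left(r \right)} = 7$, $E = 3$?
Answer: $-29110$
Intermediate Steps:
$C{\left(G,T \right)} = -2$ ($C{\left(G,T \right)} = -8 + 6 = -2$)
$z{\left(R,O \right)} = -9 + 3 R$ ($z{\left(R,O \right)} = \left(0 + 3\right) \left(R - 3\right) = 3 \left(-3 + R\right) = -9 + 3 R$)
$u{\left(M \right)} = - \frac{15}{2} + \frac{M}{2}$ ($u{\left(M \right)} = \frac{\left(-9 + 3 \left(-2\right)\right) + M}{2} = \frac{\left(-9 - 6\right) + M}{2} = \frac{-15 + M}{2} = - \frac{15}{2} + \frac{M}{2}$)
$-29106 + u{\left(j{\left(C{\left(-4,1 \right)} \right)} \right)} = -29106 + \left(- \frac{15}{2} + \frac{1}{2} \cdot 7\right) = -29106 + \left(- \frac{15}{2} + \frac{7}{2}\right) = -29106 - 4 = -29110$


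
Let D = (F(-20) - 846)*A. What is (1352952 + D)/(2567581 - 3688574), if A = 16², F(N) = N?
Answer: -1131256/1120993 ≈ -1.0092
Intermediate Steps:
A = 256
D = -221696 (D = (-20 - 846)*256 = -866*256 = -221696)
(1352952 + D)/(2567581 - 3688574) = (1352952 - 221696)/(2567581 - 3688574) = 1131256/(-1120993) = 1131256*(-1/1120993) = -1131256/1120993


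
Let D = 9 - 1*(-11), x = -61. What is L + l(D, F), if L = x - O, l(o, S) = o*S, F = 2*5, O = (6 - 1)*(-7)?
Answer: 174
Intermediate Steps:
O = -35 (O = 5*(-7) = -35)
F = 10
D = 20 (D = 9 + 11 = 20)
l(o, S) = S*o
L = -26 (L = -61 - 1*(-35) = -61 + 35 = -26)
L + l(D, F) = -26 + 10*20 = -26 + 200 = 174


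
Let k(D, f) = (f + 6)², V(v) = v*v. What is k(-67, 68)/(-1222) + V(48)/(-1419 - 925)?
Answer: -978202/179023 ≈ -5.4641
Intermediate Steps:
V(v) = v²
k(D, f) = (6 + f)²
k(-67, 68)/(-1222) + V(48)/(-1419 - 925) = (6 + 68)²/(-1222) + 48²/(-1419 - 925) = 74²*(-1/1222) + 2304/(-2344) = 5476*(-1/1222) + 2304*(-1/2344) = -2738/611 - 288/293 = -978202/179023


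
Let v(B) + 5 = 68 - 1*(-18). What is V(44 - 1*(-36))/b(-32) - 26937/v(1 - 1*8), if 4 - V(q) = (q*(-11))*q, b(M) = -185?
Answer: -1187341/1665 ≈ -713.12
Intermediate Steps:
v(B) = 81 (v(B) = -5 + (68 - 1*(-18)) = -5 + (68 + 18) = -5 + 86 = 81)
V(q) = 4 + 11*q² (V(q) = 4 - q*(-11)*q = 4 - (-11*q)*q = 4 - (-11)*q² = 4 + 11*q²)
V(44 - 1*(-36))/b(-32) - 26937/v(1 - 1*8) = (4 + 11*(44 - 1*(-36))²)/(-185) - 26937/81 = (4 + 11*(44 + 36)²)*(-1/185) - 26937*1/81 = (4 + 11*80²)*(-1/185) - 2993/9 = (4 + 11*6400)*(-1/185) - 2993/9 = (4 + 70400)*(-1/185) - 2993/9 = 70404*(-1/185) - 2993/9 = -70404/185 - 2993/9 = -1187341/1665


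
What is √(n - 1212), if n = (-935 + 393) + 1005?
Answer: I*√749 ≈ 27.368*I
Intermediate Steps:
n = 463 (n = -542 + 1005 = 463)
√(n - 1212) = √(463 - 1212) = √(-749) = I*√749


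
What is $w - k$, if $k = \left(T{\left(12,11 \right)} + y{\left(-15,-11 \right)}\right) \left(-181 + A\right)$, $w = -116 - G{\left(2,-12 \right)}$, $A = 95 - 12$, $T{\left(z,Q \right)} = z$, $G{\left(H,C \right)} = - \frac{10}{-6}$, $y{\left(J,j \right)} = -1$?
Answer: $\frac{2881}{3} \approx 960.33$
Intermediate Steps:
$G{\left(H,C \right)} = \frac{5}{3}$ ($G{\left(H,C \right)} = \left(-10\right) \left(- \frac{1}{6}\right) = \frac{5}{3}$)
$A = 83$ ($A = 95 - 12 = 83$)
$w = - \frac{353}{3}$ ($w = -116 - \frac{5}{3} = - \frac{353}{3} \approx -117.67$)
$k = -1078$ ($k = \left(12 - 1\right) \left(-181 + 83\right) = 11 \left(-98\right) = -1078$)
$w - k = - \frac{353}{3} - -1078 = - \frac{353}{3} + 1078 = \frac{2881}{3}$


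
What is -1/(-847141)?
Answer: 1/847141 ≈ 1.1804e-6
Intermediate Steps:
-1/(-847141) = -1*(-1/847141) = 1/847141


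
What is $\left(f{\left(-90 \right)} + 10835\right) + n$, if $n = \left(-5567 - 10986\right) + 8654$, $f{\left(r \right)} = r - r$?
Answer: $2936$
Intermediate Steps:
$f{\left(r \right)} = 0$
$n = -7899$ ($n = -16553 + 8654 = -7899$)
$\left(f{\left(-90 \right)} + 10835\right) + n = \left(0 + 10835\right) - 7899 = 10835 - 7899 = 2936$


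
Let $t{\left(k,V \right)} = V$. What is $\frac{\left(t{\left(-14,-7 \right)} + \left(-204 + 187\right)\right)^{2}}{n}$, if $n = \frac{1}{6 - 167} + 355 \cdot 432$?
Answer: $\frac{92736}{24690959} \approx 0.0037559$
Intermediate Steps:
$n = \frac{24690959}{161}$ ($n = \frac{1}{-161} + 153360 = - \frac{1}{161} + 153360 = \frac{24690959}{161} \approx 1.5336 \cdot 10^{5}$)
$\frac{\left(t{\left(-14,-7 \right)} + \left(-204 + 187\right)\right)^{2}}{n} = \frac{\left(-7 + \left(-204 + 187\right)\right)^{2}}{\frac{24690959}{161}} = \left(-7 - 17\right)^{2} \cdot \frac{161}{24690959} = \left(-24\right)^{2} \cdot \frac{161}{24690959} = 576 \cdot \frac{161}{24690959} = \frac{92736}{24690959}$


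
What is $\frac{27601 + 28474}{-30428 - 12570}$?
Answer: $- \frac{56075}{42998} \approx -1.3041$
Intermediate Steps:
$\frac{27601 + 28474}{-30428 - 12570} = \frac{56075}{-42998} = 56075 \left(- \frac{1}{42998}\right) = - \frac{56075}{42998}$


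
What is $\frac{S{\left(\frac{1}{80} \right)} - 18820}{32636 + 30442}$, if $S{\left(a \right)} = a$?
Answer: $- \frac{1505599}{5046240} \approx -0.29836$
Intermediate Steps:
$\frac{S{\left(\frac{1}{80} \right)} - 18820}{32636 + 30442} = \frac{\frac{1}{80} - 18820}{32636 + 30442} = \frac{\frac{1}{80} - 18820}{63078} = \left(- \frac{1505599}{80}\right) \frac{1}{63078} = - \frac{1505599}{5046240}$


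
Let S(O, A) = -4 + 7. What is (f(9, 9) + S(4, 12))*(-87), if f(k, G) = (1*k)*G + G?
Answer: -8091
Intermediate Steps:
f(k, G) = G + G*k (f(k, G) = k*G + G = G*k + G = G + G*k)
S(O, A) = 3
(f(9, 9) + S(4, 12))*(-87) = (9*(1 + 9) + 3)*(-87) = (9*10 + 3)*(-87) = (90 + 3)*(-87) = 93*(-87) = -8091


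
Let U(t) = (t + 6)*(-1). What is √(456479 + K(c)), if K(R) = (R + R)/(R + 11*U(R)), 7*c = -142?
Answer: 3*√11637214469/479 ≈ 675.63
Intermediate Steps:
U(t) = -6 - t (U(t) = (6 + t)*(-1) = -6 - t)
c = -142/7 (c = (⅐)*(-142) = -142/7 ≈ -20.286)
K(R) = 2*R/(-66 - 10*R) (K(R) = (R + R)/(R + 11*(-6 - R)) = (2*R)/(R + (-66 - 11*R)) = (2*R)/(-66 - 10*R) = 2*R/(-66 - 10*R))
√(456479 + K(c)) = √(456479 - 142/(7*(-33 - 5*(-142/7)))) = √(456479 - 142/(7*(-33 + 710/7))) = √(456479 - 142/(7*479/7)) = √(456479 - 142/7*7/479) = √(456479 - 142/479) = √(218653299/479) = 3*√11637214469/479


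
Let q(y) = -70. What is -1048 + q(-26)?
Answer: -1118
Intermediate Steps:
-1048 + q(-26) = -1048 - 70 = -1118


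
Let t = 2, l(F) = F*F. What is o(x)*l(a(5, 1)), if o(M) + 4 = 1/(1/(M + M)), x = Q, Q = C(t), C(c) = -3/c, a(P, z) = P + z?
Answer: -252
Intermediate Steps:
l(F) = F²
Q = -3/2 ≈ -1.5000
x = -3/2 ≈ -1.5000
o(M) = -4 + 2*M (o(M) = -4 + 1/(1/(M + M)) = -4 + 1/(1/(2*M)) = -4 + 2*M)
o(x)*l(a(5, 1)) = (-4 + 2*(-3/2))*(5 + 1)² = (-4 - 3)*6² = -7*36 = -252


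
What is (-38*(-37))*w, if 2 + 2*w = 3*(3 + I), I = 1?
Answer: 7030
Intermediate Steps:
w = 5 (w = -1 + (3*(3 + 1))/2 = -1 + (3*4)/2 = -1 + (1/2)*12 = -1 + 6 = 5)
(-38*(-37))*w = -38*(-37)*5 = 1406*5 = 7030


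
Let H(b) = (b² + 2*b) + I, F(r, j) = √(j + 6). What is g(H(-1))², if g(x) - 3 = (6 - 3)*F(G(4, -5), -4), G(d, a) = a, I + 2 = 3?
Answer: 27 + 18*√2 ≈ 52.456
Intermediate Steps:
I = 1 (I = -2 + 3 = 1)
F(r, j) = √(6 + j)
H(b) = 1 + b² + 2*b (H(b) = (b² + 2*b) + 1 = 1 + b² + 2*b)
g(x) = 3 + 3*√2 (g(x) = 3 + (6 - 3)*√(6 - 4) = 3 + 3*√2)
g(H(-1))² = (3 + 3*√2)²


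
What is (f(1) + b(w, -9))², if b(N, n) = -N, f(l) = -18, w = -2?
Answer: 256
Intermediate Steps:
(f(1) + b(w, -9))² = (-18 - 1*(-2))² = (-18 + 2)² = (-16)² = 256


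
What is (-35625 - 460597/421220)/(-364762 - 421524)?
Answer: 15006423097/331199388920 ≈ 0.045309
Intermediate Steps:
(-35625 - 460597/421220)/(-364762 - 421524) = (-35625 - 460597*1/421220)/(-786286) = (-35625 - 460597/421220)*(-1/786286) = -15006423097/421220*(-1/786286) = 15006423097/331199388920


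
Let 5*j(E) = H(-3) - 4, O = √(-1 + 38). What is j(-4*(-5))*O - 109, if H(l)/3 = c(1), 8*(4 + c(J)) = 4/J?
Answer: -109 - 29*√37/10 ≈ -126.64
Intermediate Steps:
c(J) = -4 + 1/(2*J) (c(J) = -4 + (4/J)/8 = -4 + 1/(2*J))
H(l) = -21/2 (H(l) = 3*(-4 + (½)/1) = 3*(-4 + (½)*1) = 3*(-4 + ½) = 3*(-7/2) = -21/2)
O = √37 ≈ 6.0828
j(E) = -29/10 (j(E) = (-21/2 - 4)/5 = (⅕)*(-29/2) = -29/10)
j(-4*(-5))*O - 109 = -29*√37/10 - 109 = -109 - 29*√37/10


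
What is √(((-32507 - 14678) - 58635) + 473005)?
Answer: √367185 ≈ 605.96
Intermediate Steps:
√(((-32507 - 14678) - 58635) + 473005) = √((-47185 - 58635) + 473005) = √(-105820 + 473005) = √367185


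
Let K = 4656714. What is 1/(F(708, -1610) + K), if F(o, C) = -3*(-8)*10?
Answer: 1/4656954 ≈ 2.1473e-7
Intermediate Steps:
F(o, C) = 240 (F(o, C) = 24*10 = 240)
1/(F(708, -1610) + K) = 1/(240 + 4656714) = 1/4656954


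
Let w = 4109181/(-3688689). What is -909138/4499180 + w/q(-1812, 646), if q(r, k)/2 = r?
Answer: -1011224594623799/5012014884056040 ≈ -0.20176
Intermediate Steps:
q(r, k) = 2*r
w = -1369727/1229563 (w = 4109181*(-1/3688689) = -1369727/1229563 ≈ -1.1140)
-909138/4499180 + w/q(-1812, 646) = -909138/4499180 - 1369727/(1229563*(2*(-1812))) = -909138*1/4499180 - 1369727/1229563/(-3624) = -454569/2249590 - 1369727/1229563*(-1/3624) = -454569/2249590 + 1369727/4455936312 = -1011224594623799/5012014884056040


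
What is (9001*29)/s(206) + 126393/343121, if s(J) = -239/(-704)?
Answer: 63053460390263/82005919 ≈ 7.6889e+5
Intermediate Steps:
s(J) = 239/704 (s(J) = -239*(-1/704) = 239/704)
(9001*29)/s(206) + 126393/343121 = (9001*29)/(239/704) + 126393/343121 = 261029*(704/239) + 126393*(1/343121) = 183764416/239 + 126393/343121 = 63053460390263/82005919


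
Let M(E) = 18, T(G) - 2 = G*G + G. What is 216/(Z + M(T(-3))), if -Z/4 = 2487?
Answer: -36/1655 ≈ -0.021752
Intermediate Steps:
T(G) = 2 + G + G**2 (T(G) = 2 + (G*G + G) = 2 + (G**2 + G) = 2 + (G + G**2) = 2 + G + G**2)
Z = -9948 (Z = -4*2487 = -9948)
216/(Z + M(T(-3))) = 216/(-9948 + 18) = 216/(-9930) = -1/9930*216 = -36/1655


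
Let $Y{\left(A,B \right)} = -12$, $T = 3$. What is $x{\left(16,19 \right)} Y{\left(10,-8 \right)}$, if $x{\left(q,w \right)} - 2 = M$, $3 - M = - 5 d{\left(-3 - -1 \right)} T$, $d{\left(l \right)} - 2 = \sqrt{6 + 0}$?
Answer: $-420 - 180 \sqrt{6} \approx -860.91$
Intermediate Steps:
$d{\left(l \right)} = 2 + \sqrt{6}$ ($d{\left(l \right)} = 2 + \sqrt{6 + 0} = 2 + \sqrt{6}$)
$M = 33 + 15 \sqrt{6}$ ($M = 3 - - 5 \left(2 + \sqrt{6}\right) 3 = 3 - \left(-10 - 5 \sqrt{6}\right) 3 = 3 - \left(-30 - 15 \sqrt{6}\right) = 3 + \left(30 + 15 \sqrt{6}\right) = 33 + 15 \sqrt{6} \approx 69.742$)
$x{\left(q,w \right)} = 35 + 15 \sqrt{6}$ ($x{\left(q,w \right)} = 2 + \left(33 + 15 \sqrt{6}\right) = 35 + 15 \sqrt{6}$)
$x{\left(16,19 \right)} Y{\left(10,-8 \right)} = \left(35 + 15 \sqrt{6}\right) \left(-12\right) = -420 - 180 \sqrt{6}$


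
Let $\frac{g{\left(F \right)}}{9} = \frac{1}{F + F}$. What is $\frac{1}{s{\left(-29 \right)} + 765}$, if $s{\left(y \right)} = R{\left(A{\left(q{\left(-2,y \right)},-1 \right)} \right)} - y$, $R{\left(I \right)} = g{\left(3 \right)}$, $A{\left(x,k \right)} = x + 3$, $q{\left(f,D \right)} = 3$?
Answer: $\frac{2}{1591} \approx 0.0012571$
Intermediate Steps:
$A{\left(x,k \right)} = 3 + x$
$g{\left(F \right)} = \frac{9}{2 F}$ ($g{\left(F \right)} = \frac{9}{F + F} = \frac{9}{2 F}$)
$R{\left(I \right)} = \frac{3}{2}$ ($R{\left(I \right)} = \frac{9}{2 \cdot 3} = \frac{9}{2} \cdot \frac{1}{3} = \frac{3}{2}$)
$s{\left(y \right)} = \frac{3}{2} - y$
$\frac{1}{s{\left(-29 \right)} + 765} = \frac{1}{\left(\frac{3}{2} - -29\right) + 765} = \frac{1}{\left(\frac{3}{2} + 29\right) + 765} = \frac{1}{\frac{61}{2} + 765} = \frac{1}{\frac{1591}{2}} = \frac{2}{1591}$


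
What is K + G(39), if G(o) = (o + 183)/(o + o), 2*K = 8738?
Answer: 56834/13 ≈ 4371.8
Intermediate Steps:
K = 4369 (K = (1/2)*8738 = 4369)
G(o) = (183 + o)/(2*o) (G(o) = (183 + o)/((2*o)) = (183 + o)*(1/(2*o)) = (183 + o)/(2*o))
K + G(39) = 4369 + (1/2)*(183 + 39)/39 = 4369 + (1/2)*(1/39)*222 = 4369 + 37/13 = 56834/13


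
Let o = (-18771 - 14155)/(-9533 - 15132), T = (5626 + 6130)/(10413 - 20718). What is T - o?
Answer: -125852834/50834565 ≈ -2.4757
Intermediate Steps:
T = -11756/10305 (T = 11756/(-10305) = 11756*(-1/10305) = -11756/10305 ≈ -1.1408)
o = 32926/24665 (o = -32926/(-24665) = -32926*(-1/24665) = 32926/24665 ≈ 1.3349)
T - o = -11756/10305 - 1*32926/24665 = -11756/10305 - 32926/24665 = -125852834/50834565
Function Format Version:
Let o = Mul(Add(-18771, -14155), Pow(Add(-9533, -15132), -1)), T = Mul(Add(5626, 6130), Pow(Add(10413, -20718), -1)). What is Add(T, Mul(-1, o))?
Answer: Rational(-125852834, 50834565) ≈ -2.4757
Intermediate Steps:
T = Rational(-11756, 10305) (T = Mul(11756, Pow(-10305, -1)) = Mul(11756, Rational(-1, 10305)) = Rational(-11756, 10305) ≈ -1.1408)
o = Rational(32926, 24665) (o = Mul(-32926, Pow(-24665, -1)) = Mul(-32926, Rational(-1, 24665)) = Rational(32926, 24665) ≈ 1.3349)
Add(T, Mul(-1, o)) = Add(Rational(-11756, 10305), Mul(-1, Rational(32926, 24665))) = Add(Rational(-11756, 10305), Rational(-32926, 24665)) = Rational(-125852834, 50834565)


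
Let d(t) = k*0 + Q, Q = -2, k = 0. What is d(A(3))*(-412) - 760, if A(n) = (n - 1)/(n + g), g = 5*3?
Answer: 64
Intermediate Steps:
g = 15
A(n) = (-1 + n)/(15 + n) (A(n) = (n - 1)/(n + 15) = (-1 + n)/(15 + n))
d(t) = -2 (d(t) = 0*0 - 2 = 0 - 2 = -2)
d(A(3))*(-412) - 760 = -2*(-412) - 760 = 824 - 760 = 64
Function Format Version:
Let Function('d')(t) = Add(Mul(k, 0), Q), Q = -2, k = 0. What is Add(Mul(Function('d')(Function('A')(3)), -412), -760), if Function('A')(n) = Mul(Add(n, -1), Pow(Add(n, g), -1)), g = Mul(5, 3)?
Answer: 64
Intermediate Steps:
g = 15
Function('A')(n) = Mul(Pow(Add(15, n), -1), Add(-1, n)) (Function('A')(n) = Mul(Add(n, -1), Pow(Add(n, 15), -1)) = Mul(Add(-1, n), Pow(Add(15, n), -1)) = Mul(Pow(Add(15, n), -1), Add(-1, n)))
Function('d')(t) = -2 (Function('d')(t) = Add(Mul(0, 0), -2) = Add(0, -2) = -2)
Add(Mul(Function('d')(Function('A')(3)), -412), -760) = Add(Mul(-2, -412), -760) = Add(824, -760) = 64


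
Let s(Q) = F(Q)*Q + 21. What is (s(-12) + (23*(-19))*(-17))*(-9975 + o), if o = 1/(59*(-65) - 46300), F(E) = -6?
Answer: -3761726820772/50135 ≈ -7.5032e+7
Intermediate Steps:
o = -1/50135 (o = 1/(-3835 - 46300) = 1/(-50135) = -1/50135 ≈ -1.9946e-5)
s(Q) = 21 - 6*Q (s(Q) = -6*Q + 21 = 21 - 6*Q)
(s(-12) + (23*(-19))*(-17))*(-9975 + o) = ((21 - 6*(-12)) + (23*(-19))*(-17))*(-9975 - 1/50135) = ((21 + 72) - 437*(-17))*(-500096626/50135) = (93 + 7429)*(-500096626/50135) = 7522*(-500096626/50135) = -3761726820772/50135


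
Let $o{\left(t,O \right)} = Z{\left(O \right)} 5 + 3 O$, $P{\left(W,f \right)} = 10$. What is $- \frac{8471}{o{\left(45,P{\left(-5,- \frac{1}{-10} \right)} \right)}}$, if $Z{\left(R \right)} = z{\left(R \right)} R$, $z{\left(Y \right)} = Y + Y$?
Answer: $- \frac{8471}{1030} \approx -8.2243$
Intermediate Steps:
$z{\left(Y \right)} = 2 Y$
$Z{\left(R \right)} = 2 R^{2}$ ($Z{\left(R \right)} = 2 R R = 2 R^{2}$)
$o{\left(t,O \right)} = 3 O + 10 O^{2}$ ($o{\left(t,O \right)} = 2 O^{2} \cdot 5 + 3 O = 10 O^{2} + 3 O = 3 O + 10 O^{2}$)
$- \frac{8471}{o{\left(45,P{\left(-5,- \frac{1}{-10} \right)} \right)}} = - \frac{8471}{10 \left(3 + 10 \cdot 10\right)} = - \frac{8471}{10 \left(3 + 100\right)} = - \frac{8471}{10 \cdot 103} = - \frac{8471}{1030}$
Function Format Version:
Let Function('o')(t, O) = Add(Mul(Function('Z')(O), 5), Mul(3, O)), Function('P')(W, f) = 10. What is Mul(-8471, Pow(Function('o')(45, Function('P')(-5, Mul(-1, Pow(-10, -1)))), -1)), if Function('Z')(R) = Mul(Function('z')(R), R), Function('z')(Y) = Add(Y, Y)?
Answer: Rational(-8471, 1030) ≈ -8.2243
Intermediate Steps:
Function('z')(Y) = Mul(2, Y)
Function('Z')(R) = Mul(2, Pow(R, 2)) (Function('Z')(R) = Mul(Mul(2, R), R) = Mul(2, Pow(R, 2)))
Function('o')(t, O) = Add(Mul(3, O), Mul(10, Pow(O, 2))) (Function('o')(t, O) = Add(Mul(Mul(2, Pow(O, 2)), 5), Mul(3, O)) = Add(Mul(10, Pow(O, 2)), Mul(3, O)) = Add(Mul(3, O), Mul(10, Pow(O, 2))))
Mul(-8471, Pow(Function('o')(45, Function('P')(-5, Mul(-1, Pow(-10, -1)))), -1)) = Mul(-8471, Pow(Mul(10, Add(3, Mul(10, 10))), -1)) = Mul(-8471, Pow(Mul(10, Add(3, 100)), -1)) = Mul(-8471, Pow(Mul(10, 103), -1)) = Mul(-8471, Pow(1030, -1)) = Mul(-8471, Rational(1, 1030)) = Rational(-8471, 1030)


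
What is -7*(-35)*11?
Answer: 2695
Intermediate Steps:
-7*(-35)*11 = 245*11 = 2695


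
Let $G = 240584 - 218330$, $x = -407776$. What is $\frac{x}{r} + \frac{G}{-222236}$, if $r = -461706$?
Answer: $\frac{2869560779}{3664560522} \approx 0.78306$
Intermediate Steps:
$G = 22254$
$\frac{x}{r} + \frac{G}{-222236} = - \frac{407776}{-461706} + \frac{22254}{-222236} = \left(-407776\right) \left(- \frac{1}{461706}\right) + 22254 \left(- \frac{1}{222236}\right) = \frac{203888}{230853} - \frac{11127}{111118} = \frac{2869560779}{3664560522}$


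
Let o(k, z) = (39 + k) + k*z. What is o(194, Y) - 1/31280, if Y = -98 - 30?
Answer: -769456721/31280 ≈ -24599.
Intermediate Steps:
Y = -128
o(k, z) = 39 + k + k*z
o(194, Y) - 1/31280 = (39 + 194 + 194*(-128)) - 1/31280 = (39 + 194 - 24832) - 1*1/31280 = -24599 - 1/31280 = -769456721/31280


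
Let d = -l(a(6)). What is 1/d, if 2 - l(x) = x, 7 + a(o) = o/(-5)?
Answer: -5/51 ≈ -0.098039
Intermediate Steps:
a(o) = -7 - o/5 (a(o) = -7 + o/(-5) = -7 + o*(-1/5) = -7 - o/5)
l(x) = 2 - x
d = -51/5 (d = -(2 - (-7 - 1/5*6)) = -(2 - (-7 - 6/5)) = -(2 - 1*(-41/5)) = -(2 + 41/5) = -1*51/5 = -51/5 ≈ -10.200)
1/d = 1/(-51/5) = -5/51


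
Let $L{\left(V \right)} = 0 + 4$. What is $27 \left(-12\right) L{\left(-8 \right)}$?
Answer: $-1296$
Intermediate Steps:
$L{\left(V \right)} = 4$
$27 \left(-12\right) L{\left(-8 \right)} = 27 \left(-12\right) 4 = \left(-324\right) 4 = -1296$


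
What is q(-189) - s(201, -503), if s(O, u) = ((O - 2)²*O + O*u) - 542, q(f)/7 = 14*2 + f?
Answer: -7859283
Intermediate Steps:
q(f) = 196 + 7*f (q(f) = 7*(14*2 + f) = 7*(28 + f) = 196 + 7*f)
s(O, u) = -542 + O*u + O*(-2 + O)² (s(O, u) = ((-2 + O)²*O + O*u) - 542 = (O*(-2 + O)² + O*u) - 542 = (O*u + O*(-2 + O)²) - 542 = -542 + O*u + O*(-2 + O)²)
q(-189) - s(201, -503) = (196 + 7*(-189)) - (-542 + 201*(-503) + 201*(-2 + 201)²) = (196 - 1323) - (-542 - 101103 + 201*199²) = -1127 - (-542 - 101103 + 201*39601) = -1127 - (-542 - 101103 + 7959801) = -1127 - 1*7858156 = -1127 - 7858156 = -7859283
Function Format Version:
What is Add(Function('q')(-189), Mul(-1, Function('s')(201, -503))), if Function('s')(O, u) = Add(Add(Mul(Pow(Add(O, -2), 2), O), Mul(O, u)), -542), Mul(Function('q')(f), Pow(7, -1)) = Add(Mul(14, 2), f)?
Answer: -7859283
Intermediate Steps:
Function('q')(f) = Add(196, Mul(7, f)) (Function('q')(f) = Mul(7, Add(Mul(14, 2), f)) = Mul(7, Add(28, f)) = Add(196, Mul(7, f)))
Function('s')(O, u) = Add(-542, Mul(O, u), Mul(O, Pow(Add(-2, O), 2))) (Function('s')(O, u) = Add(Add(Mul(Pow(Add(-2, O), 2), O), Mul(O, u)), -542) = Add(Add(Mul(O, Pow(Add(-2, O), 2)), Mul(O, u)), -542) = Add(Add(Mul(O, u), Mul(O, Pow(Add(-2, O), 2))), -542) = Add(-542, Mul(O, u), Mul(O, Pow(Add(-2, O), 2))))
Add(Function('q')(-189), Mul(-1, Function('s')(201, -503))) = Add(Add(196, Mul(7, -189)), Mul(-1, Add(-542, Mul(201, -503), Mul(201, Pow(Add(-2, 201), 2))))) = Add(Add(196, -1323), Mul(-1, Add(-542, -101103, Mul(201, Pow(199, 2))))) = Add(-1127, Mul(-1, Add(-542, -101103, Mul(201, 39601)))) = Add(-1127, Mul(-1, Add(-542, -101103, 7959801))) = Add(-1127, Mul(-1, 7858156)) = Add(-1127, -7858156) = -7859283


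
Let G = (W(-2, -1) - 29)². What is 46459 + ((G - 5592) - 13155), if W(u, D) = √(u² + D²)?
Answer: 28558 - 58*√5 ≈ 28428.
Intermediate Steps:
W(u, D) = √(D² + u²)
G = (-29 + √5)² (G = (√((-1)² + (-2)²) - 29)² = (√(1 + 4) - 29)² = (√5 - 29)² = (-29 + √5)² ≈ 716.31)
46459 + ((G - 5592) - 13155) = 46459 + (((29 - √5)² - 5592) - 13155) = 46459 + ((-5592 + (29 - √5)²) - 13155) = 46459 + (-18747 + (29 - √5)²) = 27712 + (29 - √5)²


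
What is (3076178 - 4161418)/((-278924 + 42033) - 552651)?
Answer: 41740/30367 ≈ 1.3745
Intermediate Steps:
(3076178 - 4161418)/((-278924 + 42033) - 552651) = -1085240/(-236891 - 552651) = -1085240/(-789542) = -1085240*(-1/789542) = 41740/30367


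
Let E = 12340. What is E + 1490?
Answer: 13830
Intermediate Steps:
E + 1490 = 12340 + 1490 = 13830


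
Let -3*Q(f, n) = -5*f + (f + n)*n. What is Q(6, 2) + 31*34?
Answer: 3176/3 ≈ 1058.7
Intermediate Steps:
Q(f, n) = 5*f/3 - n*(f + n)/3 (Q(f, n) = -(-5*f + (f + n)*n)/3 = -(-5*f + n*(f + n))/3 = 5*f/3 - n*(f + n)/3)
Q(6, 2) + 31*34 = (-⅓*2² + (5/3)*6 - ⅓*6*2) + 31*34 = (-⅓*4 + 10 - 4) + 1054 = (-4/3 + 10 - 4) + 1054 = 14/3 + 1054 = 3176/3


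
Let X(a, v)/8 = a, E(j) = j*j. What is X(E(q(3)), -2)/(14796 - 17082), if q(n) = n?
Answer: -4/127 ≈ -0.031496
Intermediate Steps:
E(j) = j²
X(a, v) = 8*a
X(E(q(3)), -2)/(14796 - 17082) = (8*3²)/(14796 - 17082) = (8*9)/(-2286) = 72*(-1/2286) = -4/127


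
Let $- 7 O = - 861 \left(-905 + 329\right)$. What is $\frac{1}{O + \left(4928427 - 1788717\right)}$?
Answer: $\frac{1}{3068862} \approx 3.2585 \cdot 10^{-7}$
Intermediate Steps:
$O = -70848$ ($O = - \frac{\left(-861\right) \left(-905 + 329\right)}{7} = - \frac{\left(-861\right) \left(-576\right)}{7} = \left(- \frac{1}{7}\right) 495936 = -70848$)
$\frac{1}{O + \left(4928427 - 1788717\right)} = \frac{1}{-70848 + \left(4928427 - 1788717\right)} = \frac{1}{-70848 + 3139710} = \frac{1}{3068862}$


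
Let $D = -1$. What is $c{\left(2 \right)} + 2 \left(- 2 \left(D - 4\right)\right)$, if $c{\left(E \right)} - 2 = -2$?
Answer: $20$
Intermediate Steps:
$c{\left(E \right)} = 0$ ($c{\left(E \right)} = 2 - 2 = 0$)
$c{\left(2 \right)} + 2 \left(- 2 \left(D - 4\right)\right) = 0 + 2 \left(- 2 \left(-1 - 4\right)\right) = 0 + 2 \left(\left(-2\right) \left(-5\right)\right) = 0 + 2 \cdot 10 = 0 + 20 = 20$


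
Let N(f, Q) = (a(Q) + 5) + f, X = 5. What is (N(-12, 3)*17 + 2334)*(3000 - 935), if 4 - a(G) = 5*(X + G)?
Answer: 3310195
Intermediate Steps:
a(G) = -21 - 5*G (a(G) = 4 - 5*(5 + G) = 4 - (25 + 5*G) = 4 + (-25 - 5*G) = -21 - 5*G)
N(f, Q) = -16 + f - 5*Q (N(f, Q) = ((-21 - 5*Q) + 5) + f = (-16 - 5*Q) + f = -16 + f - 5*Q)
(N(-12, 3)*17 + 2334)*(3000 - 935) = ((-16 - 12 - 5*3)*17 + 2334)*(3000 - 935) = ((-16 - 12 - 15)*17 + 2334)*2065 = (-43*17 + 2334)*2065 = (-731 + 2334)*2065 = 1603*2065 = 3310195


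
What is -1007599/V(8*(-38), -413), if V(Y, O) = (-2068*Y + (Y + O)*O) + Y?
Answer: -1007599/924489 ≈ -1.0899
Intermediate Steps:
V(Y, O) = -2067*Y + O*(O + Y) (V(Y, O) = (-2068*Y + (O + Y)*O) + Y = (-2068*Y + O*(O + Y)) + Y = -2067*Y + O*(O + Y))
-1007599/V(8*(-38), -413) = -1007599/((-413)**2 - 16536*(-38) - 3304*(-38)) = -1007599/(170569 - 2067*(-304) - 413*(-304)) = -1007599/(170569 + 628368 + 125552) = -1007599/924489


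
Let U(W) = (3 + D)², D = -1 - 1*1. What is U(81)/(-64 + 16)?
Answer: -1/48 ≈ -0.020833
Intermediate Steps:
D = -2 (D = -1 - 1 = -2)
U(W) = 1 (U(W) = (3 - 2)² = 1² = 1)
U(81)/(-64 + 16) = 1/(-64 + 16) = 1/(-48) = 1*(-1/48) = -1/48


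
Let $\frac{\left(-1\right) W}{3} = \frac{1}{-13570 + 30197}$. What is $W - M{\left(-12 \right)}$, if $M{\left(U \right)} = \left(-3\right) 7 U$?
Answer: $- \frac{4190007}{16627} \approx -252.0$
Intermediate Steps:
$W = - \frac{3}{16627}$ ($W = - \frac{3}{-13570 + 30197} = - \frac{3}{16627} \approx -0.00018043$)
$M{\left(U \right)} = - 21 U$
$W - M{\left(-12 \right)} = - \frac{3}{16627} - \left(-21\right) \left(-12\right) = - \frac{3}{16627} - 252 = - \frac{4190007}{16627}$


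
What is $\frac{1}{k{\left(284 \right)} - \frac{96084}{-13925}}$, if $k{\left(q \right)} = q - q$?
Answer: $\frac{13925}{96084} \approx 0.14493$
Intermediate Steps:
$k{\left(q \right)} = 0$
$\frac{1}{k{\left(284 \right)} - \frac{96084}{-13925}} = \frac{1}{0 - \frac{96084}{-13925}} = \frac{1}{0 - - \frac{96084}{13925}} = \frac{1}{0 + \frac{96084}{13925}} = \frac{1}{\frac{96084}{13925}} = \frac{13925}{96084}$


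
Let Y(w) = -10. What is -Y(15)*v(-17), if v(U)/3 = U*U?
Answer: 8670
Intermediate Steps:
v(U) = 3*U**2 (v(U) = 3*(U*U) = 3*U**2)
-Y(15)*v(-17) = -(-10)*3*(-17)**2 = -(-10)*3*289 = -(-10)*867 = -1*(-8670) = 8670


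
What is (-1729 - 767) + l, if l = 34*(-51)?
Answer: -4230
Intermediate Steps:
l = -1734
(-1729 - 767) + l = (-1729 - 767) - 1734 = -2496 - 1734 = -4230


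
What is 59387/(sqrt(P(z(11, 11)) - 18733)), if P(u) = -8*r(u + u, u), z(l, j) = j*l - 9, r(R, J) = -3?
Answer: -59387*I*sqrt(18709)/18709 ≈ -434.18*I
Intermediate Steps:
z(l, j) = -9 + j*l
P(u) = 24 (P(u) = -8*(-3) = 24)
59387/(sqrt(P(z(11, 11)) - 18733)) = 59387/(sqrt(24 - 18733)) = 59387/(sqrt(-18709)) = 59387/((I*sqrt(18709))) = 59387*(-I*sqrt(18709)/18709) = -59387*I*sqrt(18709)/18709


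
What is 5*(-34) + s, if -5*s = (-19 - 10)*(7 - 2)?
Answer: -141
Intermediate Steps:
s = 29 (s = -(-19 - 10)*(7 - 2)/5 = -(-29)*5/5 = -⅕*(-145) = 29)
5*(-34) + s = 5*(-34) + 29 = -170 + 29 = -141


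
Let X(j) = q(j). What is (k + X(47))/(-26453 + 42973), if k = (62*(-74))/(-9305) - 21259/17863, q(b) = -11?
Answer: -486056729/686468837950 ≈ -0.00070805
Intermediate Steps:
X(j) = -11
k = -115859551/166215215 (k = -4588*(-1/9305) - 21259*1/17863 = 4588/9305 - 21259/17863 = -115859551/166215215 ≈ -0.69705)
(k + X(47))/(-26453 + 42973) = (-115859551/166215215 - 11)/(-26453 + 42973) = -1944226916/166215215/16520 = -1944226916/166215215*1/16520 = -486056729/686468837950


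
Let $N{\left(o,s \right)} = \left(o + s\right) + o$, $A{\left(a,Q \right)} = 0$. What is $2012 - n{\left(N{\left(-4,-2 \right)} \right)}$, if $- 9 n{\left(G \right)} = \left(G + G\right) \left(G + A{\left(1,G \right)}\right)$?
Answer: $\frac{18308}{9} \approx 2034.2$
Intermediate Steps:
$N{\left(o,s \right)} = s + 2 o$
$n{\left(G \right)} = - \frac{2 G^{2}}{9}$ ($n{\left(G \right)} = - \frac{\left(G + G\right) \left(G + 0\right)}{9} = - \frac{2 G G}{9} = - \frac{2 G^{2}}{9}$)
$2012 - n{\left(N{\left(-4,-2 \right)} \right)} = 2012 - - \frac{2 \left(-2 + 2 \left(-4\right)\right)^{2}}{9} = 2012 - - \frac{2 \left(-2 - 8\right)^{2}}{9} = 2012 - - \frac{2 \left(-10\right)^{2}}{9} = 2012 - \left(- \frac{2}{9}\right) 100 = 2012 - - \frac{200}{9} = 2012 + \frac{200}{9} = \frac{18308}{9}$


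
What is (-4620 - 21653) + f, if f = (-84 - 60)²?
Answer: -5537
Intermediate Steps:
f = 20736 (f = (-144)² = 20736)
(-4620 - 21653) + f = (-4620 - 21653) + 20736 = -26273 + 20736 = -5537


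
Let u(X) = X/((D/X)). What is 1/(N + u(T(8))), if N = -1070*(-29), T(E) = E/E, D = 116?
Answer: 116/3599481 ≈ 3.2227e-5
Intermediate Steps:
T(E) = 1
N = 31030
u(X) = X**2/116 (u(X) = X/((116/X)) = X*(X/116) = X**2/116)
1/(N + u(T(8))) = 1/(31030 + (1/116)*1**2) = 1/(31030 + (1/116)*1) = 1/(31030 + 1/116) = 1/(3599481/116) = 116/3599481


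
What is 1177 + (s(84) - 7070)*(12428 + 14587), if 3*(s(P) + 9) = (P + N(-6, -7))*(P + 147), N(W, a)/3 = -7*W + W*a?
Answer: 507694072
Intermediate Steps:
N(W, a) = -21*W + 3*W*a (N(W, a) = 3*(-7*W + W*a) = -21*W + 3*W*a)
s(P) = -9 + (147 + P)*(252 + P)/3 (s(P) = -9 + ((P + 3*(-6)*(-7 - 7))*(P + 147))/3 = -9 + ((P + 3*(-6)*(-14))*(147 + P))/3 = -9 + ((P + 252)*(147 + P))/3 = -9 + ((252 + P)*(147 + P))/3 = -9 + ((147 + P)*(252 + P))/3 = -9 + (147 + P)*(252 + P)/3)
1177 + (s(84) - 7070)*(12428 + 14587) = 1177 + ((12339 + 133*84 + (1/3)*84**2) - 7070)*(12428 + 14587) = 1177 + ((12339 + 11172 + (1/3)*7056) - 7070)*27015 = 1177 + ((12339 + 11172 + 2352) - 7070)*27015 = 1177 + (25863 - 7070)*27015 = 1177 + 18793*27015 = 1177 + 507692895 = 507694072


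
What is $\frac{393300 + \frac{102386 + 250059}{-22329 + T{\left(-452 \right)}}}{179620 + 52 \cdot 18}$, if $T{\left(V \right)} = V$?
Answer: $\frac{8959414855}{4113246236} \approx 2.1782$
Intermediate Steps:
$\frac{393300 + \frac{102386 + 250059}{-22329 + T{\left(-452 \right)}}}{179620 + 52 \cdot 18} = \frac{393300 + \frac{102386 + 250059}{-22329 - 452}}{179620 + 52 \cdot 18} = \frac{393300 + \frac{352445}{-22781}}{179620 + 936} = \frac{393300 + 352445 \left(- \frac{1}{22781}\right)}{180556} = \left(393300 - \frac{352445}{22781}\right) \frac{1}{180556} = \frac{8959414855}{22781} \cdot \frac{1}{180556} = \frac{8959414855}{4113246236}$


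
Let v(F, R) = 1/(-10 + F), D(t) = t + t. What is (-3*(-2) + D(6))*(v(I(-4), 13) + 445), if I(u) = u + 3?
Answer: 88092/11 ≈ 8008.4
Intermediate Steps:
D(t) = 2*t
I(u) = 3 + u
(-3*(-2) + D(6))*(v(I(-4), 13) + 445) = (-3*(-2) + 2*6)*(1/(-10 + (3 - 4)) + 445) = (6 + 12)*(1/(-10 - 1) + 445) = 18*(1/(-11) + 445) = 18*(-1/11 + 445) = 18*(4894/11) = 88092/11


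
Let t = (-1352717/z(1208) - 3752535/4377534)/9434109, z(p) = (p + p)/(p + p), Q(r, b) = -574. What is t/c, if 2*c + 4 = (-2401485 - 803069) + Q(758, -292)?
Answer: 1973856137471/22060994553523163532 ≈ 8.9473e-8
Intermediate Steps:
z(p) = 1 (z(p) = (2*p)/((2*p)) = (2*p)*(1/(2*p)) = 1)
c = -1602566 (c = -2 + ((-2401485 - 803069) - 574)/2 = -2 + (-3204554 - 574)/2 = -2 + (½)*(-3205128) = -2 - 1602564 = -1602566)
t = -1973856137471/13766044302402 (t = (-1352717/1 - 3752535/4377534)/9434109 = (-1352717*1 - 3752535*1/4377534)*(1/9434109) = (-1352717 - 1250845/1459178)*(1/9434109) = -1973856137471/1459178*1/9434109 = -1973856137471/13766044302402 ≈ -0.14339)
t/c = -1973856137471/13766044302402/(-1602566) = -1973856137471/13766044302402*(-1/1602566) = 1973856137471/22060994553523163532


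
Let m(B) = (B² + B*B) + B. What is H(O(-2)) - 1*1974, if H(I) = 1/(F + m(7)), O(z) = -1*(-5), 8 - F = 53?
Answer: -118439/60 ≈ -1974.0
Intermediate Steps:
F = -45 (F = 8 - 1*53 = 8 - 53 = -45)
m(B) = B + 2*B² (m(B) = (B² + B²) + B = 2*B² + B = B + 2*B²)
O(z) = 5
H(I) = 1/60 (H(I) = 1/(-45 + 7*(1 + 2*7)) = 1/(-45 + 7*(1 + 14)) = 1/(-45 + 7*15) = 1/(-45 + 105) = 1/60)
H(O(-2)) - 1*1974 = 1/60 - 1*1974 = 1/60 - 1974 = -118439/60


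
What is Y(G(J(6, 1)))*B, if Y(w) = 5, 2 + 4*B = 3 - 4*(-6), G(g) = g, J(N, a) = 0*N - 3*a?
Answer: 125/4 ≈ 31.250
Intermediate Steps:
J(N, a) = -3*a (J(N, a) = 0 - 3*a = -3*a)
B = 25/4 (B = -½ + (3 - 4*(-6))/4 = -½ + (3 + 24)/4 = -½ + (¼)*27 = -½ + 27/4 = 25/4 ≈ 6.2500)
Y(G(J(6, 1)))*B = 5*(25/4) = 125/4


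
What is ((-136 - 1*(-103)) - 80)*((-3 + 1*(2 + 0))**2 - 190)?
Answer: 21357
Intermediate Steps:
((-136 - 1*(-103)) - 80)*((-3 + 1*(2 + 0))**2 - 190) = ((-136 + 103) - 80)*((-3 + 1*2)**2 - 190) = (-33 - 80)*((-3 + 2)**2 - 190) = -113*((-1)**2 - 190) = -113*(1 - 190) = -113*(-189) = 21357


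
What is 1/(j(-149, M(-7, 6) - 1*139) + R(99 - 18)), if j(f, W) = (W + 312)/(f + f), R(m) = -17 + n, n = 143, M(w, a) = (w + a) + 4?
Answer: 149/18686 ≈ 0.0079739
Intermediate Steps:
M(w, a) = 4 + a + w (M(w, a) = (a + w) + 4 = 4 + a + w)
R(m) = 126 (R(m) = -17 + 143 = 126)
j(f, W) = (312 + W)/(2*f) (j(f, W) = (312 + W)/((2*f)) = (312 + W)*(1/(2*f)) = (312 + W)/(2*f))
1/(j(-149, M(-7, 6) - 1*139) + R(99 - 18)) = 1/((½)*(312 + ((4 + 6 - 7) - 1*139))/(-149) + 126) = 1/((½)*(-1/149)*(312 + (3 - 139)) + 126) = 1/((½)*(-1/149)*(312 - 136) + 126) = 1/((½)*(-1/149)*176 + 126) = 1/(-88/149 + 126) = 1/(18686/149) = 149/18686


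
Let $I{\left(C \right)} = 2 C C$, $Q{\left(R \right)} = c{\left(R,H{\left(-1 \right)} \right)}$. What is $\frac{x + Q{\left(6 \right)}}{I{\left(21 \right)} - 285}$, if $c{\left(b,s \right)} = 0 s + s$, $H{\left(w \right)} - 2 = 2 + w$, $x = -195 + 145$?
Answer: $- \frac{47}{597} \approx -0.078727$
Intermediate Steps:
$x = -50$
$H{\left(w \right)} = 4 + w$ ($H{\left(w \right)} = 2 + \left(2 + w\right) = 4 + w$)
$c{\left(b,s \right)} = s$ ($c{\left(b,s \right)} = 0 + s = s$)
$Q{\left(R \right)} = 3$ ($Q{\left(R \right)} = 4 - 1 = 3$)
$I{\left(C \right)} = 2 C^{2}$
$\frac{x + Q{\left(6 \right)}}{I{\left(21 \right)} - 285} = \frac{-50 + 3}{2 \cdot 21^{2} - 285} = - \frac{47}{2 \cdot 441 - 285} = - \frac{47}{882 - 285} = - \frac{47}{597}$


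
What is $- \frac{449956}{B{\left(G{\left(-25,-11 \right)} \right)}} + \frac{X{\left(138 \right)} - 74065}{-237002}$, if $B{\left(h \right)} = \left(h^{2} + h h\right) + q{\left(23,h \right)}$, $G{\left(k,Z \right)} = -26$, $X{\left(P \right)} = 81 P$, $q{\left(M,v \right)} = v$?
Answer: $- \frac{241079375}{711006} \approx -339.07$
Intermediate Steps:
$B{\left(h \right)} = h + 2 h^{2}$ ($B{\left(h \right)} = \left(h^{2} + h h\right) + h = \left(h^{2} + h^{2}\right) + h = 2 h^{2} + h = h + 2 h^{2}$)
$- \frac{449956}{B{\left(G{\left(-25,-11 \right)} \right)}} + \frac{X{\left(138 \right)} - 74065}{-237002} = - \frac{449956}{\left(-26\right) \left(1 + 2 \left(-26\right)\right)} + \frac{81 \cdot 138 - 74065}{-237002} = - \frac{449956}{\left(-26\right) \left(1 - 52\right)} + \left(11178 - 74065\right) \left(- \frac{1}{237002}\right) = - \frac{449956}{\left(-26\right) \left(-51\right)} - - \frac{62887}{237002} = - \frac{449956}{1326} + \frac{62887}{237002} = \left(-449956\right) \frac{1}{1326} + \frac{62887}{237002} = - \frac{1018}{3} + \frac{62887}{237002} = - \frac{241079375}{711006}$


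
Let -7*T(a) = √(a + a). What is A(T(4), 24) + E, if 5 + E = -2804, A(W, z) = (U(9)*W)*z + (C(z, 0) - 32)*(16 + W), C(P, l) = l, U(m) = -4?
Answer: -3321 + 256*√2/7 ≈ -3269.3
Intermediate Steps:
T(a) = -√2*√a/7 (T(a) = -√(a + a)/7 = -√2*√a/7)
A(W, z) = -512 - 32*W - 4*W*z (A(W, z) = (-4*W)*z + (0 - 32)*(16 + W) = -4*W*z - 32*(16 + W) = -4*W*z + (-512 - 32*W) = -512 - 32*W - 4*W*z)
E = -2809 (E = -5 - 2804 = -2809)
A(T(4), 24) + E = (-512 - (-32)*√2*√4/7 - 4*(-√2*√4/7)*24) - 2809 = (-512 - (-32)*√2*2/7 - 4*(-⅐*√2*2)*24) - 2809 = (-512 - (-64)*√2/7 - 4*(-2*√2/7)*24) - 2809 = (-512 + 64*√2/7 + 192*√2/7) - 2809 = (-512 + 256*√2/7) - 2809 = -3321 + 256*√2/7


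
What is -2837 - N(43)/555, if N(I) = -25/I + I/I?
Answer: -22568341/7955 ≈ -2837.0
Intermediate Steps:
N(I) = 1 - 25/I (N(I) = -25/I + 1 = 1 - 25/I)
-2837 - N(43)/555 = -2837 - (-25 + 43)/43/555 = -2837 - (1/43)*18/555 = -2837 - 18/(43*555) = -2837 - 1*6/7955 = -2837 - 6/7955 = -22568341/7955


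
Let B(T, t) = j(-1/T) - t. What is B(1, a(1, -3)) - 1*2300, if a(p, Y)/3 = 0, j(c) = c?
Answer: -2301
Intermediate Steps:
a(p, Y) = 0 (a(p, Y) = 3*0 = 0)
B(T, t) = -t - 1/T (B(T, t) = -1/T - t = -t - 1/T)
B(1, a(1, -3)) - 1*2300 = (-1*0 - 1/1) - 1*2300 = (0 - 1*1) - 2300 = (0 - 1) - 2300 = -1 - 2300 = -2301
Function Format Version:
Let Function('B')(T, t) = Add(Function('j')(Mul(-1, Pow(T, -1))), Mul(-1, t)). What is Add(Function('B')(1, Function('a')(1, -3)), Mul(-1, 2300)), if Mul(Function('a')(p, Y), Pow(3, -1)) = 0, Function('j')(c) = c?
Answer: -2301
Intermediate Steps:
Function('a')(p, Y) = 0 (Function('a')(p, Y) = Mul(3, 0) = 0)
Function('B')(T, t) = Add(Mul(-1, t), Mul(-1, Pow(T, -1))) (Function('B')(T, t) = Add(Mul(-1, Pow(T, -1)), Mul(-1, t)) = Add(Mul(-1, t), Mul(-1, Pow(T, -1))))
Add(Function('B')(1, Function('a')(1, -3)), Mul(-1, 2300)) = Add(Add(Mul(-1, 0), Mul(-1, Pow(1, -1))), Mul(-1, 2300)) = Add(Add(0, Mul(-1, 1)), -2300) = Add(Add(0, -1), -2300) = Add(-1, -2300) = -2301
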